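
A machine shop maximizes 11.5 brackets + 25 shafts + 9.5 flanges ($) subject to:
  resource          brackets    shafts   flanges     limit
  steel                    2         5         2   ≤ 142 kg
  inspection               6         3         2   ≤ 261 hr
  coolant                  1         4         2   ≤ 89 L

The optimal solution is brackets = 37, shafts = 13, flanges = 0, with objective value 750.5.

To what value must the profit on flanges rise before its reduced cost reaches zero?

13

Binding: inspection and coolant. Non-binding: steel (3 unused).
Since steel is not tight, its dual is 0.
From A_Bᵀ y = c: 6·y_inspection + 1·y_coolant = 11.5; 3·y_inspection + 4·y_coolant = 25.
→ y_inspection = 1 and y_coolant = 5.5.
flanges enters the basis when its profit ≥ yᵀa₃ = 1·2 + 5.5·2 = 13.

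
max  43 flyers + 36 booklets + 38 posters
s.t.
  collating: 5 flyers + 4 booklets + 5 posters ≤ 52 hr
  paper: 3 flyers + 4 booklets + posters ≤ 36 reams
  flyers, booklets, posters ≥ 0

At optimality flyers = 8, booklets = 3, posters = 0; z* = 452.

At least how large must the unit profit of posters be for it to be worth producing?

41

Check each constraint at x*: collating 52/52 (tight); paper 36/36 (tight).
Dual feasibility on the basic columns requires 5·y_collating + 3·y_paper = 43, 4·y_collating + 4·y_paper = 36.
Solving: y_collating = 8, y_paper = 1.
posters enters the basis when its profit ≥ yᵀa₃ = 8·5 + 1·1 = 41.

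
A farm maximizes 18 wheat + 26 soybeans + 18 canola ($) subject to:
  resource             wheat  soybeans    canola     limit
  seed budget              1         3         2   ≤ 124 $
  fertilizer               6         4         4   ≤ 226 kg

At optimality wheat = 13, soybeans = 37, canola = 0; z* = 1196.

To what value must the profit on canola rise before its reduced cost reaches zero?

20

Both seed budget and fertilizer are binding at x*.
The binding rows give the dual system: 1·y_seed budget + 6·y_fertilizer = 18 and 3·y_seed budget + 4·y_fertilizer = 26.
→ y_seed budget = 6 and y_fertilizer = 2.
canola enters the basis when its profit ≥ yᵀa₃ = 6·2 + 2·4 = 20.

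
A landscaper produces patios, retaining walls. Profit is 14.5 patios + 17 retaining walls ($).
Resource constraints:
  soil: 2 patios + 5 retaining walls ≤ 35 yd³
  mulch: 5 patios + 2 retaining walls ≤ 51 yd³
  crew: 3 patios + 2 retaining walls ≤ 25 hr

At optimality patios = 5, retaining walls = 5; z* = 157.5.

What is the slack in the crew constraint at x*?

crew used = 3·5 + 2·5 = 25; slack = 25 − 25 = 0.

0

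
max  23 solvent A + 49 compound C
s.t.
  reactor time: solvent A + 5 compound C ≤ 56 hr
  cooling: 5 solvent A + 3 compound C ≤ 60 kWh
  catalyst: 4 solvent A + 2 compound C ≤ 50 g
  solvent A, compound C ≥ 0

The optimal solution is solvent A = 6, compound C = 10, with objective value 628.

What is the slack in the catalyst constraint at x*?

6

catalyst used = 4·6 + 2·10 = 44; slack = 50 − 44 = 6.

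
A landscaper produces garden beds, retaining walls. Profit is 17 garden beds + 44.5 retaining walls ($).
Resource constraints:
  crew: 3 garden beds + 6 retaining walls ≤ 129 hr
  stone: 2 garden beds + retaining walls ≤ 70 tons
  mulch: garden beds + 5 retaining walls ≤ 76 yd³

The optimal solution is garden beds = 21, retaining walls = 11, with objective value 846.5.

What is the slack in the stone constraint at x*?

17

stone used = 2·21 + 1·11 = 53; slack = 70 − 53 = 17.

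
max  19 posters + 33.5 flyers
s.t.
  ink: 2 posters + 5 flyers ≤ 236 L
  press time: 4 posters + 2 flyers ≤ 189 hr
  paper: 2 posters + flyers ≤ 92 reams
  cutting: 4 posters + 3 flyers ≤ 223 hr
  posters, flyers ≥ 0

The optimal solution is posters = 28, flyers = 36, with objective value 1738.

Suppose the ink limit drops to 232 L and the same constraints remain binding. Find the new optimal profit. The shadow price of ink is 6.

Δb = -4, so new z* = 1738 + (6)·(-4) = 1738 − 24 = 1714.

1714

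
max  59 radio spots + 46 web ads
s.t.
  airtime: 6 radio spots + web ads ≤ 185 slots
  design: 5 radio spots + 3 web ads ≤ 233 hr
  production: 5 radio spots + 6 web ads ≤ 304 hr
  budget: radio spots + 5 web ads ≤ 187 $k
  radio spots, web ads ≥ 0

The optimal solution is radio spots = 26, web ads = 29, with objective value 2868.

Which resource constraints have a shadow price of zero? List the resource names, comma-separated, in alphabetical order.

airtime: 185/185 (binding)
design: 217/233 (slack 16)
production: 304/304 (binding)
budget: 171/187 (slack 16)
By complementary slackness, a constraint with positive slack has shadow price 0 → budget, design.

budget, design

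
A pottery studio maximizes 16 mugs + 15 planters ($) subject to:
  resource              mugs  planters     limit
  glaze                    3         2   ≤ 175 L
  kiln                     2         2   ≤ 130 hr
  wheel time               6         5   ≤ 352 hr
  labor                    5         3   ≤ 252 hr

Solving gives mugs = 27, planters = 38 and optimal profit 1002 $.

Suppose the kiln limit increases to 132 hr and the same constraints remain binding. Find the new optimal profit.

1012

Binding: kiln and wheel time. Non-binding: glaze (18 unused), labor (3 unused).
Since glaze, labor are not tight, their duals are 0.
From A_Bᵀ y = c: 2·y_kiln + 6·y_wheel time = 16; 2·y_kiln + 5·y_wheel time = 15.
Solving: y_kiln = 5, y_wheel time = 1.
Δz = y_kiln·Δb = 5 × (2) = 10, so new z* = 1002 + 10 = 1012.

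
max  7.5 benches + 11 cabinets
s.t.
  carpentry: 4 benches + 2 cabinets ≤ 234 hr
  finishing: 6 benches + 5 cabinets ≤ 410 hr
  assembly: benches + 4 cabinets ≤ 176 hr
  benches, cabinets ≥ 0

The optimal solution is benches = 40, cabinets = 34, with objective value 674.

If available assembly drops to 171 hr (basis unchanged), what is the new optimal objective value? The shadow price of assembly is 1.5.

666.5

Δb = -5, so new z* = 674 + (1.5)·(-5) = 674 − 7.5 = 666.5.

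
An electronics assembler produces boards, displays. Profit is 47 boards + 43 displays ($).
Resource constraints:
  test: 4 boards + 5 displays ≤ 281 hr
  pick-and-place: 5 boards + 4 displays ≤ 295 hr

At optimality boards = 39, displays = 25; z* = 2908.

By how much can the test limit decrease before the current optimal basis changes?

45

Binding constraints: test, pick-and-place. The basis is B = [[4,5],[5,4]] with det -9.
Per unit decrease in test, x* moves by d = (0.4444, -0.5556).
The basis stays optimal until displays reaches 0; allowable decrease = 45 hr.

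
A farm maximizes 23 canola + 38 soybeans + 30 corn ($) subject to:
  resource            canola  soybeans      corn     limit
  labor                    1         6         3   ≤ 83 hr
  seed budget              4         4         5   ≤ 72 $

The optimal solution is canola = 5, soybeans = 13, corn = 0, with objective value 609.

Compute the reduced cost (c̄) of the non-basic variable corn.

At the optimum: labor uses 83 of 83 (binding); seed budget uses 72 of 72 (binding).
From A_Bᵀ y = c: 1·y_labor + 4·y_seed budget = 23; 6·y_labor + 4·y_seed budget = 38.
Solving: y_labor = 3, y_seed budget = 5.
Reduced cost of corn: c₃ − yᵀa₃ = 30 − (3·3 + 5·5) = 30 − 34 = -4.

-4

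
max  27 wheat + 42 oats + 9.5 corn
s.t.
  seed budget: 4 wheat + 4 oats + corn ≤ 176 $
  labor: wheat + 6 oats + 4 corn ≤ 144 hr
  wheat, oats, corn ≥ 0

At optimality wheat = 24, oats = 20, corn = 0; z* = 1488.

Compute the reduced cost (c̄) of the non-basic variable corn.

-8.5

Both seed budget and labor are binding at x*.
The binding rows give the dual system: 4·y_seed budget + 1·y_labor = 27 and 4·y_seed budget + 6·y_labor = 42.
→ y_seed budget = 6 and y_labor = 3.
Reduced cost of corn: c₃ − yᵀa₃ = 9.5 − (6·1 + 3·4) = 9.5 − 18 = -8.5.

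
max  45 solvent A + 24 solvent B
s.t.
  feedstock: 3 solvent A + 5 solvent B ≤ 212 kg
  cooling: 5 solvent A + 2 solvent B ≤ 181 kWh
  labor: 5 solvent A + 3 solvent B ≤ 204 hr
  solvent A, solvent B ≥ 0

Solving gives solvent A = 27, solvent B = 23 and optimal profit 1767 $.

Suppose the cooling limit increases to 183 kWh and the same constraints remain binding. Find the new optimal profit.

Check each constraint at x*: feedstock 196/212 (slack 16); cooling 181/181 (tight); labor 204/204 (tight).
Slack constraints have shadow price 0 (complementary slackness).
From A_Bᵀ y = c: 5·y_cooling + 5·y_labor = 45; 2·y_cooling + 3·y_labor = 24.
This yields shadow prices y_cooling = 3, y_labor = 6.
Δz = y_cooling·Δb = 3 × (2) = 6, so new z* = 1767 + 6 = 1773.

1773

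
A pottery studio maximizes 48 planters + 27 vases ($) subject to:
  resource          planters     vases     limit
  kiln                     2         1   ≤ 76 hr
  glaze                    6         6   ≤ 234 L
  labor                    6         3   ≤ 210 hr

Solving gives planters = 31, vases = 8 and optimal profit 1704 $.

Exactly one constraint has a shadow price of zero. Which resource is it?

kiln: 70/76 (slack 6)
glaze: 234/234 (binding)
labor: 210/210 (binding)
By complementary slackness, a constraint with positive slack has shadow price 0 → kiln.

kiln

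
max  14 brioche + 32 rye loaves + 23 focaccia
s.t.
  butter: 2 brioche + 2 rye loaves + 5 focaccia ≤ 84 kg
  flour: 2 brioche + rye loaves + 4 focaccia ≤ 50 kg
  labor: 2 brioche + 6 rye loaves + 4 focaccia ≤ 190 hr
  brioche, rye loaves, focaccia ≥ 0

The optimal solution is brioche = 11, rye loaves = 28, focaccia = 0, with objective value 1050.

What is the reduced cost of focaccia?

-5

Check each constraint at x*: butter 78/84 (slack 6); flour 50/50 (tight); labor 190/190 (tight).
By complementary slackness, y = 0 for the non-binding constraint.
Dual feasibility on the basic columns requires 2·y_flour + 2·y_labor = 14, 1·y_flour + 6·y_labor = 32.
→ y_flour = 2 and y_labor = 5.
Reduced cost of focaccia: c₃ − yᵀa₃ = 23 − (2·4 + 5·4) = 23 − 28 = -5.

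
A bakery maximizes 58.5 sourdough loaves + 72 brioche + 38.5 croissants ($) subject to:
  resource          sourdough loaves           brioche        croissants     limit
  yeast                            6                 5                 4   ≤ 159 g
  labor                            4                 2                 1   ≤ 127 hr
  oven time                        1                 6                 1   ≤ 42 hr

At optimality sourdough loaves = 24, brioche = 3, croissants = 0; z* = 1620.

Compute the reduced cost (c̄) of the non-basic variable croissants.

-2

At the optimum: yeast uses 159 of 159 (binding); labor uses 102 of 127 (slack = 25); oven time uses 42 of 42 (binding).
Since labor is not tight, its dual is 0.
The binding rows give the dual system: 6·y_yeast + 1·y_oven time = 58.5 and 5·y_yeast + 6·y_oven time = 72.
→ y_yeast = 9 and y_oven time = 4.5.
Reduced cost of croissants: c₃ − yᵀa₃ = 38.5 − (9·4 + 4.5·1) = 38.5 − 40.5 = -2.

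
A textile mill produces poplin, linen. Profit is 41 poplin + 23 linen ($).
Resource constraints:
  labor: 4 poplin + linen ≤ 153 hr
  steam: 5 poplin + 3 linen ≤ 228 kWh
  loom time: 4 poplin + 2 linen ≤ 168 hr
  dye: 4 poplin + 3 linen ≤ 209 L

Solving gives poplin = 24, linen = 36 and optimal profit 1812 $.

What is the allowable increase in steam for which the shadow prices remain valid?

Binding constraints: steam, loom time. The basis is B = [[5,3],[4,2]] with det -2.
Per unit increase in steam, x* moves by d = (-1, 2).
The basis stays optimal until dye becomes binding; allowable increase = 2.5 kWh.

2.5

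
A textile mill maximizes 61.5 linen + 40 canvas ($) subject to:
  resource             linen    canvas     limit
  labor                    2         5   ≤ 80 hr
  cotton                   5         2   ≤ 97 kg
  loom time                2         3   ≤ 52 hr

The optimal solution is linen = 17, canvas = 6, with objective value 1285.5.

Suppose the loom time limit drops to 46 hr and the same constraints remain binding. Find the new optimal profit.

Binding: cotton and loom time. Non-binding: labor (16 unused).
By complementary slackness, y = 0 for the non-binding constraint.
Dual feasibility on the basic columns requires 5·y_cotton + 2·y_loom time = 61.5, 2·y_cotton + 3·y_loom time = 40.
This yields shadow prices y_cotton = 9.5, y_loom time = 7.
Δz = y_loom time·Δb = 7 × (-6) = -42, so new z* = 1285.5 − 42 = 1243.5.

1243.5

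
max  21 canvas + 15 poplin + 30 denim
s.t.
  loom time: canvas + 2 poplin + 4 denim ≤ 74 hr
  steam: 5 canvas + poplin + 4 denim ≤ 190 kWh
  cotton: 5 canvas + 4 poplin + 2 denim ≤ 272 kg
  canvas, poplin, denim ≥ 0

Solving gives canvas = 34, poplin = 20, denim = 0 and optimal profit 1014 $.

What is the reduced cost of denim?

Binding: loom time and steam. Non-binding: cotton (22 unused).
Slack constraints have shadow price 0 (complementary slackness).
From A_Bᵀ y = c: 1·y_loom time + 5·y_steam = 21; 2·y_loom time + 1·y_steam = 15.
Solving: y_loom time = 6, y_steam = 3.
Reduced cost of denim: c₃ − yᵀa₃ = 30 − (6·4 + 3·4) = 30 − 36 = -6.

-6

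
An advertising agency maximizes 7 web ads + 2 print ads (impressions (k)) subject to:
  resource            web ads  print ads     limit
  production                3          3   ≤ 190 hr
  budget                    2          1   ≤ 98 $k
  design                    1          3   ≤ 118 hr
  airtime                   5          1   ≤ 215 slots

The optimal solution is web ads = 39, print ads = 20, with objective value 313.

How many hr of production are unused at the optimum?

13

production used = 3·39 + 3·20 = 177; slack = 190 − 177 = 13.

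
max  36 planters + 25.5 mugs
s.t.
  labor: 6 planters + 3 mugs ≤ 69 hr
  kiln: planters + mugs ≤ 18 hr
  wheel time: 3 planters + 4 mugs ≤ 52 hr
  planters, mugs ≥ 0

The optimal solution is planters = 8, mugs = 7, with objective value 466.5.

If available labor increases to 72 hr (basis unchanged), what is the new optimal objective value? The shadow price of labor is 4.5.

480

Δb = 3, so new z* = 466.5 + (4.5)·(3) = 466.5 + 13.5 = 480.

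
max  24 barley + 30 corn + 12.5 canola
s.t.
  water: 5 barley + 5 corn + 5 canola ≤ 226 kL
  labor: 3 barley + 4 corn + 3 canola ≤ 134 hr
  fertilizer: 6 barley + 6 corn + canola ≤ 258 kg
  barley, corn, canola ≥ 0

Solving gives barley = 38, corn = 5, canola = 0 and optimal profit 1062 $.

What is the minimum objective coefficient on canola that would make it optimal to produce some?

19

At the optimum: water uses 215 of 226 (slack = 11); labor uses 134 of 134 (binding); fertilizer uses 258 of 258 (binding).
Since water is not tight, its dual is 0.
The binding rows give the dual system: 3·y_labor + 6·y_fertilizer = 24 and 4·y_labor + 6·y_fertilizer = 30.
This yields shadow prices y_labor = 6, y_fertilizer = 1.
canola enters the basis when its profit ≥ yᵀa₃ = 6·3 + 1·1 = 19.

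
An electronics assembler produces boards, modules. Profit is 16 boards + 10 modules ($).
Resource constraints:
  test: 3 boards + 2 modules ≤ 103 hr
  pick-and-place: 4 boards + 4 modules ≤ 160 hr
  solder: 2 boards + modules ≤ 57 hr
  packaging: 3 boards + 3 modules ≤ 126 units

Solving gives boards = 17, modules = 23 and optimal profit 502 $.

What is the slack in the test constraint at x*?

test used = 3·17 + 2·23 = 97; slack = 103 − 97 = 6.

6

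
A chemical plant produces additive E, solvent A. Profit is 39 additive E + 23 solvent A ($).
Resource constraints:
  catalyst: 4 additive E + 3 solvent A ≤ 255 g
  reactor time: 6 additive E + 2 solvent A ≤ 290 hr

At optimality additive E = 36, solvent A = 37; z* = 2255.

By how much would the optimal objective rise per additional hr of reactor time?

2.5

Check each constraint at x*: catalyst 255/255 (tight); reactor time 290/290 (tight).
From A_Bᵀ y = c: 4·y_catalyst + 6·y_reactor time = 39; 3·y_catalyst + 2·y_reactor time = 23.
Solving: y_catalyst = 6, y_reactor time = 2.5.
Shadow price of reactor time = 2.5.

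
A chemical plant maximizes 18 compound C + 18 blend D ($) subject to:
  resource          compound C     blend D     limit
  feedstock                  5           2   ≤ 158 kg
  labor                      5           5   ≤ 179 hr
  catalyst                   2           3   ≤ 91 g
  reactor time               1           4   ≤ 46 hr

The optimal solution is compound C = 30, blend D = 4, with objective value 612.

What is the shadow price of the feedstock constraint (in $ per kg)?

3

Binding: feedstock and reactor time. Non-binding: labor (9 unused), catalyst (19 unused).
By complementary slackness, y = 0 for the non-binding constraints.
From A_Bᵀ y = c: 5·y_feedstock + 1·y_reactor time = 18; 2·y_feedstock + 4·y_reactor time = 18.
This yields shadow prices y_feedstock = 3, y_reactor time = 3.
Shadow price of feedstock = 3.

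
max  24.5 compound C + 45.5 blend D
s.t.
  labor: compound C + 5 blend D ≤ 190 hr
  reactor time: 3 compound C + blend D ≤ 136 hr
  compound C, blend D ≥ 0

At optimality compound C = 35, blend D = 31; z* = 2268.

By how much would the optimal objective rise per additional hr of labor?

8

Check each constraint at x*: labor 190/190 (tight); reactor time 136/136 (tight).
From A_Bᵀ y = c: 1·y_labor + 3·y_reactor time = 24.5; 5·y_labor + 1·y_reactor time = 45.5.
This yields shadow prices y_labor = 8, y_reactor time = 5.5.
Shadow price of labor = 8.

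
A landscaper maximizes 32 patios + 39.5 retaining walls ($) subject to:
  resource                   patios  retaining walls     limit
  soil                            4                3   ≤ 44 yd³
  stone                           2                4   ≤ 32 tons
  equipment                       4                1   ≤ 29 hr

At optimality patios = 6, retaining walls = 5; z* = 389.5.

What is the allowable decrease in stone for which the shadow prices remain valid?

17.5

Binding constraints: stone, equipment. The basis is B = [[2,4],[4,1]] with det -14.
Per unit decrease in stone, x* moves by d = (0.0714, -0.2857).
The basis stays optimal until retaining walls reaches 0; allowable decrease = 17.5 tons.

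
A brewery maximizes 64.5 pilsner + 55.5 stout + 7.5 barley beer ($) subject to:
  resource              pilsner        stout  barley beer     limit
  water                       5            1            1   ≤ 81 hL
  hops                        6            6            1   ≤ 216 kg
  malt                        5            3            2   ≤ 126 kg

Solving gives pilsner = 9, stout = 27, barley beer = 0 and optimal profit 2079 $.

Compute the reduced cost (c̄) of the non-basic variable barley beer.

Check each constraint at x*: water 72/81 (slack 9); hops 216/216 (tight); malt 126/126 (tight).
Since water is not tight, its dual is 0.
Dual feasibility on the basic columns requires 6·y_hops + 5·y_malt = 64.5, 6·y_hops + 3·y_malt = 55.5.
This yields shadow prices y_hops = 7, y_malt = 4.5.
Reduced cost of barley beer: c₃ − yᵀa₃ = 7.5 − (7·1 + 4.5·2) = 7.5 − 16 = -8.5.

-8.5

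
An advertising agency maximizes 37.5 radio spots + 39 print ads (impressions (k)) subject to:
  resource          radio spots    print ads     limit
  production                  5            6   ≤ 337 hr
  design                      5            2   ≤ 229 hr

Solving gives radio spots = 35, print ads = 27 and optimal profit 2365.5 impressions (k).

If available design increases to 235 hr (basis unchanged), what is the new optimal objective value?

2374.5

Both production and design are binding at x*.
The binding rows give the dual system: 5·y_production + 5·y_design = 37.5 and 6·y_production + 2·y_design = 39.
Solving: y_production = 6, y_design = 1.5.
Δz = y_design·Δb = 1.5 × (6) = 9, so new z* = 2365.5 + 9 = 2374.5.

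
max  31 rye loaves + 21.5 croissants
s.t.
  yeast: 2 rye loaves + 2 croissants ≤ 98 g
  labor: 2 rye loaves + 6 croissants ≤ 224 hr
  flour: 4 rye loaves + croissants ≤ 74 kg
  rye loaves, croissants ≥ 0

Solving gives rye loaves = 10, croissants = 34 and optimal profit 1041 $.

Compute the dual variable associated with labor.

2.5

At the optimum: yeast uses 88 of 98 (slack = 10); labor uses 224 of 224 (binding); flour uses 74 of 74 (binding).
By complementary slackness, y = 0 for the non-binding constraint.
Dual feasibility on the basic columns requires 2·y_labor + 4·y_flour = 31, 6·y_labor + 1·y_flour = 21.5.
This yields shadow prices y_labor = 2.5, y_flour = 6.5.
Shadow price of labor = 2.5.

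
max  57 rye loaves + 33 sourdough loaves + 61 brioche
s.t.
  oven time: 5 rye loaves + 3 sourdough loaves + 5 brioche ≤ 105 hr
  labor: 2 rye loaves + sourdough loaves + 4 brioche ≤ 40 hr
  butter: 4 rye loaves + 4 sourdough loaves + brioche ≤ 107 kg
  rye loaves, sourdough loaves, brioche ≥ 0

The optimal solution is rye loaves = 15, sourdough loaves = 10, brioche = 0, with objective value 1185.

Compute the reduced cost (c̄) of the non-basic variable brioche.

-8

At the optimum: oven time uses 105 of 105 (binding); labor uses 40 of 40 (binding); butter uses 100 of 107 (slack = 7).
Slack constraints have shadow price 0 (complementary slackness).
Dual feasibility on the basic columns requires 5·y_oven time + 2·y_labor = 57, 3·y_oven time + 1·y_labor = 33.
This yields shadow prices y_oven time = 9, y_labor = 6.
Reduced cost of brioche: c₃ − yᵀa₃ = 61 − (9·5 + 6·4) = 61 − 69 = -8.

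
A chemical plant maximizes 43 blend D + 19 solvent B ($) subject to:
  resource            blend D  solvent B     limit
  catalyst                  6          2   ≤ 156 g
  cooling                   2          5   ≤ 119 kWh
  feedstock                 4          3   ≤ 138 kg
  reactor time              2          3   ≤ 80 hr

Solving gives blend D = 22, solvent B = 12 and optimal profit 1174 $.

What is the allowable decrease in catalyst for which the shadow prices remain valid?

52.5

Binding constraints: catalyst, reactor time. The basis is B = [[6,2],[2,3]] with det 14.
Per unit decrease in catalyst, x* moves by d = (-0.2143, 0.1429).
The basis stays optimal until cooling becomes binding; allowable decrease = 52.5 g.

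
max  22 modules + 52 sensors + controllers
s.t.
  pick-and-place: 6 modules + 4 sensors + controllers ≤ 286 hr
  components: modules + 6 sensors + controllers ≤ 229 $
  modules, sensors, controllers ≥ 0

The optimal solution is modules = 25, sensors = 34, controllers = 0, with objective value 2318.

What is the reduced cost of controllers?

-8.5

Check each constraint at x*: pick-and-place 286/286 (tight); components 229/229 (tight).
From A_Bᵀ y = c: 6·y_pick-and-place + 1·y_components = 22; 4·y_pick-and-place + 6·y_components = 52.
Solving: y_pick-and-place = 2.5, y_components = 7.
Reduced cost of controllers: c₃ − yᵀa₃ = 1 − (2.5·1 + 7·1) = 1 − 9.5 = -8.5.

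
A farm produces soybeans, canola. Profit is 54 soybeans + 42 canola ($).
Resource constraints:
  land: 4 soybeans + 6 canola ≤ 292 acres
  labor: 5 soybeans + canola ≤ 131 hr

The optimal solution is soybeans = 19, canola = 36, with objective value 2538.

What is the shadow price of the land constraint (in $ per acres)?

6

Check each constraint at x*: land 292/292 (tight); labor 131/131 (tight).
From A_Bᵀ y = c: 4·y_land + 5·y_labor = 54; 6·y_land + 1·y_labor = 42.
This yields shadow prices y_land = 6, y_labor = 6.
Shadow price of land = 6.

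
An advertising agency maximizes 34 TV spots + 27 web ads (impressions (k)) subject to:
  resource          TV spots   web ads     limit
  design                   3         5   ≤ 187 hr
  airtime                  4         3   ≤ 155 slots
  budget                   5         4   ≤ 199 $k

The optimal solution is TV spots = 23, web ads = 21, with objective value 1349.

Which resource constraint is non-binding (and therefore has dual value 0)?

design

design: 174/187 (slack 13)
airtime: 155/155 (binding)
budget: 199/199 (binding)
By complementary slackness, a constraint with positive slack has shadow price 0 → design.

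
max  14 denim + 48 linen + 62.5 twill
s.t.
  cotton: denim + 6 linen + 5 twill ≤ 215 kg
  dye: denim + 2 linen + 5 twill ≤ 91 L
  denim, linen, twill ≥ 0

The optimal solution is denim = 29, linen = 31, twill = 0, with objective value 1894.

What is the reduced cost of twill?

-7.5

At the optimum: cotton uses 215 of 215 (binding); dye uses 91 of 91 (binding).
Dual feasibility on the basic columns requires 1·y_cotton + 1·y_dye = 14, 6·y_cotton + 2·y_dye = 48.
Solving: y_cotton = 5, y_dye = 9.
Reduced cost of twill: c₃ − yᵀa₃ = 62.5 − (5·5 + 9·5) = 62.5 − 70 = -7.5.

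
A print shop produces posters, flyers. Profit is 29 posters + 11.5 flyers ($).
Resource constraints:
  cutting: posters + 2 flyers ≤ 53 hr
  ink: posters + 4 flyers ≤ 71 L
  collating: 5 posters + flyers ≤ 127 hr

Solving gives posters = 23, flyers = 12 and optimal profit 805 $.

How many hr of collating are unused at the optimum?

0

collating used = 5·23 + 1·12 = 127; slack = 127 − 127 = 0.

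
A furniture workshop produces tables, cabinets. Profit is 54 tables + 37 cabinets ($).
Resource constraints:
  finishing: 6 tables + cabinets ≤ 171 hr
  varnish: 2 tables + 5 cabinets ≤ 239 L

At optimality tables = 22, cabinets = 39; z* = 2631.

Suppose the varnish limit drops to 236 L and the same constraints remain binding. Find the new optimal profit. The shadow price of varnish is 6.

Δb = -3, so new z* = 2631 + (6)·(-3) = 2631 − 18 = 2613.

2613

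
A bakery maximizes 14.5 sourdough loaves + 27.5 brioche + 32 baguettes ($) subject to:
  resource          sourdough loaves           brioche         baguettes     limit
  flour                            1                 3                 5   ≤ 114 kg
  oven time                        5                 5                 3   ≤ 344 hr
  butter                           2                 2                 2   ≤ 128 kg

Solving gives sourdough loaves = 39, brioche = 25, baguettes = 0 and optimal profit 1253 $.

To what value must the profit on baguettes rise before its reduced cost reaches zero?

40.5

Check each constraint at x*: flour 114/114 (tight); oven time 320/344 (slack 24); butter 128/128 (tight).
Since oven time is not tight, its dual is 0.
Dual feasibility on the basic columns requires 1·y_flour + 2·y_butter = 14.5, 3·y_flour + 2·y_butter = 27.5.
This yields shadow prices y_flour = 6.5, y_butter = 4.
baguettes enters the basis when its profit ≥ yᵀa₃ = 6.5·5 + 4·2 = 40.5.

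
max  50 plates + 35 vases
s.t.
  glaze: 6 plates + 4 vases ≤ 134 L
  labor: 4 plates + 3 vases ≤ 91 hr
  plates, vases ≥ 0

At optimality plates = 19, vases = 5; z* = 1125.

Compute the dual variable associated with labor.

Check each constraint at x*: glaze 134/134 (tight); labor 91/91 (tight).
The binding rows give the dual system: 6·y_glaze + 4·y_labor = 50 and 4·y_glaze + 3·y_labor = 35.
→ y_glaze = 5 and y_labor = 5.
Shadow price of labor = 5.

5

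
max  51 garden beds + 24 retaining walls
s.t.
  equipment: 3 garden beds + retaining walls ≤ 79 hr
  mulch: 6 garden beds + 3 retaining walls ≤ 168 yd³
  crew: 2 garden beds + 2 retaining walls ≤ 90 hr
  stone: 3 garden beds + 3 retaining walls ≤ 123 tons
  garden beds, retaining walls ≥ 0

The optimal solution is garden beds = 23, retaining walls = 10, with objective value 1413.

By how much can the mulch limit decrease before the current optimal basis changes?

10

Binding constraints: equipment, mulch. The basis is B = [[3,1],[6,3]] with det 3.
Per unit decrease in mulch, x* moves by d = (0.3333, -1).
The basis stays optimal until retaining walls reaches 0; allowable decrease = 10 yd³.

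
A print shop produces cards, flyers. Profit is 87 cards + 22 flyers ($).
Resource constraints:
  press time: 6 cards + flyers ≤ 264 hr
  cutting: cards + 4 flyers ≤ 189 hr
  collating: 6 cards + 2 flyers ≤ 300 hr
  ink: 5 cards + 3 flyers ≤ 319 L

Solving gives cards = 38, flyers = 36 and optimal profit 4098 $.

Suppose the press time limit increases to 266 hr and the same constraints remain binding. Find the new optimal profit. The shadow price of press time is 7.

4112

Δb = 2, so new z* = 4098 + (7)·(2) = 4098 + 14 = 4112.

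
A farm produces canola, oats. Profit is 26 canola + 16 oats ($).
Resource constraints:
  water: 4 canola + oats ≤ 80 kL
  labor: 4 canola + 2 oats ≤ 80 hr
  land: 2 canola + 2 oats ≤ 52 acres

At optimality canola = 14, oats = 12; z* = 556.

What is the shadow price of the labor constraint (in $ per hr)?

5

Binding: labor and land. Non-binding: water (12 unused).
Slack constraints have shadow price 0 (complementary slackness).
From A_Bᵀ y = c: 4·y_labor + 2·y_land = 26; 2·y_labor + 2·y_land = 16.
This yields shadow prices y_labor = 5, y_land = 3.
Shadow price of labor = 5.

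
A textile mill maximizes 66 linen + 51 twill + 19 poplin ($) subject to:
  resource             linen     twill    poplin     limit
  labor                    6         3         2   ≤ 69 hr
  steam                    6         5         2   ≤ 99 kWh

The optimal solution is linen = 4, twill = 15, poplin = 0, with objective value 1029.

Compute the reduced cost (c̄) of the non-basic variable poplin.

Both labor and steam are binding at x*.
Dual feasibility on the basic columns requires 6·y_labor + 6·y_steam = 66, 3·y_labor + 5·y_steam = 51.
This yields shadow prices y_labor = 2, y_steam = 9.
Reduced cost of poplin: c₃ − yᵀa₃ = 19 − (2·2 + 9·2) = 19 − 22 = -3.

-3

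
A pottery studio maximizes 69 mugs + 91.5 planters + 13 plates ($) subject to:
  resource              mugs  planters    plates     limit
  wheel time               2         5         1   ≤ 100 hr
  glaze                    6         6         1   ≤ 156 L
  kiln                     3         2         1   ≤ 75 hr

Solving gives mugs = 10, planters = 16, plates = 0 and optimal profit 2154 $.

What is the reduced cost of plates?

Binding: wheel time and glaze. Non-binding: kiln (13 unused).
Since kiln is not tight, its dual is 0.
Dual feasibility on the basic columns requires 2·y_wheel time + 6·y_glaze = 69, 5·y_wheel time + 6·y_glaze = 91.5.
→ y_wheel time = 7.5 and y_glaze = 9.
Reduced cost of plates: c₃ − yᵀa₃ = 13 − (7.5·1 + 9·1) = 13 − 16.5 = -3.5.

-3.5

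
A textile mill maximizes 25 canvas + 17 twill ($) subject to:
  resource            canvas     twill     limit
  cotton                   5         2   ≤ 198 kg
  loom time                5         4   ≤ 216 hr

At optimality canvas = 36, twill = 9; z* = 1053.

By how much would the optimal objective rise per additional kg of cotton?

1.5

Check each constraint at x*: cotton 198/198 (tight); loom time 216/216 (tight).
The binding rows give the dual system: 5·y_cotton + 5·y_loom time = 25 and 2·y_cotton + 4·y_loom time = 17.
This yields shadow prices y_cotton = 1.5, y_loom time = 3.5.
Shadow price of cotton = 1.5.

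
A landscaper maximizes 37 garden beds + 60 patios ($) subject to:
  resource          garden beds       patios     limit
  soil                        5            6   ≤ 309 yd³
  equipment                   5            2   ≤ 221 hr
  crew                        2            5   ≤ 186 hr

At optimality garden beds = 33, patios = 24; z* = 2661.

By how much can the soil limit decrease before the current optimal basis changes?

Binding constraints: soil, crew. The basis is B = [[5,6],[2,5]] with det 13.
Per unit decrease in soil, x* moves by d = (-0.3846, 0.1538).
The basis stays optimal until garden beds reaches 0; allowable decrease = 85.8 yd³.

85.8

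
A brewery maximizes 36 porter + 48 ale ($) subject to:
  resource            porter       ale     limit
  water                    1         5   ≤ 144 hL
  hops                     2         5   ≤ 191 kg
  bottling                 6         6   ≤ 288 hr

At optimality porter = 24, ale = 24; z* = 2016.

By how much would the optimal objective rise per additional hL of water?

Check each constraint at x*: water 144/144 (tight); hops 168/191 (slack 23); bottling 288/288 (tight).
By complementary slackness, y = 0 for the non-binding constraint.
Dual feasibility on the basic columns requires 1·y_water + 6·y_bottling = 36, 5·y_water + 6·y_bottling = 48.
→ y_water = 3 and y_bottling = 5.5.
Shadow price of water = 3.

3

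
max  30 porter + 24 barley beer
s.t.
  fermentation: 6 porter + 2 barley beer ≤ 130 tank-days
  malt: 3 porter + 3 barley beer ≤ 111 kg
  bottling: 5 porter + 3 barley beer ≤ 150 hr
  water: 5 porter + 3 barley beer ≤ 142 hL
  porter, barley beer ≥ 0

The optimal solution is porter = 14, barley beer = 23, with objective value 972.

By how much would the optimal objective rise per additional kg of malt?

7

Check each constraint at x*: fermentation 130/130 (tight); malt 111/111 (tight); bottling 139/150 (slack 11); water 139/142 (slack 3).
Since bottling, water are not tight, their duals are 0.
From A_Bᵀ y = c: 6·y_fermentation + 3·y_malt = 30; 2·y_fermentation + 3·y_malt = 24.
Solving: y_fermentation = 1.5, y_malt = 7.
Shadow price of malt = 7.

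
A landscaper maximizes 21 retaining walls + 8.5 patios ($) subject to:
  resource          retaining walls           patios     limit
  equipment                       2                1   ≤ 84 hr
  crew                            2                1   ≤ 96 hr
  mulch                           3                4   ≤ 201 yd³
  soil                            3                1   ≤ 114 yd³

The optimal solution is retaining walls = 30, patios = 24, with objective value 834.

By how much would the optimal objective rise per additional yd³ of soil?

4

Binding: equipment and soil. Non-binding: crew (12 unused), mulch (15 unused).
Since crew, mulch are not tight, their duals are 0.
From A_Bᵀ y = c: 2·y_equipment + 3·y_soil = 21; 1·y_equipment + 1·y_soil = 8.5.
This yields shadow prices y_equipment = 4.5, y_soil = 4.
Shadow price of soil = 4.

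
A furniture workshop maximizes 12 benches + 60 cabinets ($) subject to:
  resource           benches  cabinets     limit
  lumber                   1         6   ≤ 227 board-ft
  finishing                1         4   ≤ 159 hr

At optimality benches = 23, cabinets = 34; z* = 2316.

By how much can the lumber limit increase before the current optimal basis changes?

11.5

Binding constraints: lumber, finishing. The basis is B = [[1,6],[1,4]] with det -2.
Per unit increase in lumber, x* moves by d = (-2, 0.5).
The basis stays optimal until benches reaches 0; allowable increase = 11.5 board-ft.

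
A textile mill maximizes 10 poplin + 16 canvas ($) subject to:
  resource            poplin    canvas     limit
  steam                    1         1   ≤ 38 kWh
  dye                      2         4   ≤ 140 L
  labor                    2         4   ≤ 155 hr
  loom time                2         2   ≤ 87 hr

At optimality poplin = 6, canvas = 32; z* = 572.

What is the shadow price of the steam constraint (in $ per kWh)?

4

Binding: steam and dye. Non-binding: labor (15 unused), loom time (11 unused).
Since labor, loom time are not tight, their duals are 0.
Dual feasibility on the basic columns requires 1·y_steam + 2·y_dye = 10, 1·y_steam + 4·y_dye = 16.
→ y_steam = 4 and y_dye = 3.
Shadow price of steam = 4.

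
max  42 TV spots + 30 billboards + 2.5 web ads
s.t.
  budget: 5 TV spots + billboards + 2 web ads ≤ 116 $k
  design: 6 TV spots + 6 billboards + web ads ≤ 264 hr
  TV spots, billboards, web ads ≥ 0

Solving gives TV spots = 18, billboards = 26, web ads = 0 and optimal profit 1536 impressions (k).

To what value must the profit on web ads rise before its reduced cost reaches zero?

Both budget and design are binding at x*.
The binding rows give the dual system: 5·y_budget + 6·y_design = 42 and 1·y_budget + 6·y_design = 30.
Solving: y_budget = 3, y_design = 4.5.
web ads enters the basis when its profit ≥ yᵀa₃ = 3·2 + 4.5·1 = 10.5.

10.5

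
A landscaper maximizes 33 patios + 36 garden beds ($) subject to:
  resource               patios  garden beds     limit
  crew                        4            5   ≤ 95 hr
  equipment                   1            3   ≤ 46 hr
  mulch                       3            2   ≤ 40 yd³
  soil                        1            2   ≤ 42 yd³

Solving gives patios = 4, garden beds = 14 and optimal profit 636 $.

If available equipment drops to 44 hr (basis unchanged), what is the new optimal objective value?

624

At the optimum: crew uses 86 of 95 (slack = 9); equipment uses 46 of 46 (binding); mulch uses 40 of 40 (binding); soil uses 32 of 42 (slack = 10).
Slack constraints have shadow price 0 (complementary slackness).
The binding rows give the dual system: 1·y_equipment + 3·y_mulch = 33 and 3·y_equipment + 2·y_mulch = 36.
→ y_equipment = 6 and y_mulch = 9.
Δz = y_equipment·Δb = 6 × (-2) = -12, so new z* = 636 − 12 = 624.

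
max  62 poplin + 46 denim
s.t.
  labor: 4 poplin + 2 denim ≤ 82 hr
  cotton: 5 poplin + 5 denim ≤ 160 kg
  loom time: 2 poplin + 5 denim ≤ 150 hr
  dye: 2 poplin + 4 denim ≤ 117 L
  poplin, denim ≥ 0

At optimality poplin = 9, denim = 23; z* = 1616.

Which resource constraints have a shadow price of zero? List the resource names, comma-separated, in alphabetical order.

labor: 82/82 (binding)
cotton: 160/160 (binding)
loom time: 133/150 (slack 17)
dye: 110/117 (slack 7)
By complementary slackness, a constraint with positive slack has shadow price 0 → dye, loom time.

dye, loom time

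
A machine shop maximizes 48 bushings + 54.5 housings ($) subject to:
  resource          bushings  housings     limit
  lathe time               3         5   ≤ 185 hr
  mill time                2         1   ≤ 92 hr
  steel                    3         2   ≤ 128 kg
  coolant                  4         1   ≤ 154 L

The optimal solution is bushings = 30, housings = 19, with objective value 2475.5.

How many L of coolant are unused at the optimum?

coolant used = 4·30 + 1·19 = 139; slack = 154 − 139 = 15.

15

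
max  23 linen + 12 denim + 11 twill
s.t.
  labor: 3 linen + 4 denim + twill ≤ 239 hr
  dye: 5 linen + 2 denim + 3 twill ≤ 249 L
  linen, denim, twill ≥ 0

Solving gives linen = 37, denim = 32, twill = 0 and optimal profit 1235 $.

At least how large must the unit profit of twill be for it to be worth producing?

Check each constraint at x*: labor 239/239 (tight); dye 249/249 (tight).
From A_Bᵀ y = c: 3·y_labor + 5·y_dye = 23; 4·y_labor + 2·y_dye = 12.
→ y_labor = 1 and y_dye = 4.
twill enters the basis when its profit ≥ yᵀa₃ = 1·1 + 4·3 = 13.

13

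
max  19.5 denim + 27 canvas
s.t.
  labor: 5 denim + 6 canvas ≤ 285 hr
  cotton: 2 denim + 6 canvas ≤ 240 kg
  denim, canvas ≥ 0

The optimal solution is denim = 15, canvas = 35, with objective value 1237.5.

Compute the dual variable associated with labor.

3.5

Check each constraint at x*: labor 285/285 (tight); cotton 240/240 (tight).
From A_Bᵀ y = c: 5·y_labor + 2·y_cotton = 19.5; 6·y_labor + 6·y_cotton = 27.
→ y_labor = 3.5 and y_cotton = 1.
Shadow price of labor = 3.5.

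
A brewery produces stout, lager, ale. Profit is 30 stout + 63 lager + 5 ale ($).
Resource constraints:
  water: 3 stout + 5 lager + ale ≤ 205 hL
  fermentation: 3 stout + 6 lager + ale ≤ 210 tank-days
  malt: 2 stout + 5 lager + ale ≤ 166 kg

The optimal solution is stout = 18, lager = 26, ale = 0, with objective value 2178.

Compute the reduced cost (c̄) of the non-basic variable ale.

-6

Check each constraint at x*: water 184/205 (slack 21); fermentation 210/210 (tight); malt 166/166 (tight).
Slack constraints have shadow price 0 (complementary slackness).
Dual feasibility on the basic columns requires 3·y_fermentation + 2·y_malt = 30, 6·y_fermentation + 5·y_malt = 63.
→ y_fermentation = 8 and y_malt = 3.
Reduced cost of ale: c₃ − yᵀa₃ = 5 − (8·1 + 3·1) = 5 − 11 = -6.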